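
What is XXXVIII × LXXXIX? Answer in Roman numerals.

XXXVIII = 38
LXXXIX = 89
38 × 89 = 3382

MMMCCCLXXXII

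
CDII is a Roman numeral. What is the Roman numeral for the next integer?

CDII = 402; next is 403

CDIII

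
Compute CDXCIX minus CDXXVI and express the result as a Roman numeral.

CDXCIX = 499
CDXXVI = 426
499 - 426 = 73

LXXIII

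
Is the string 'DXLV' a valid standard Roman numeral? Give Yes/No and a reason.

'DXLV': Check the rules: uses only the symbols I, V, X, L, C, D, M; no symbol is repeated more than three times in a row; V, L and D each appear at most once; the only place a smaller symbol precedes a larger one is the allowed subtractive pair XL, the symbol right after such a pair (if any) is smaller than the pair's first symbol, and otherwise the values never increase from left to right. Value: D (500) + XL (40) + V (5) = 545. So it is a valid standard Roman numeral.

Yes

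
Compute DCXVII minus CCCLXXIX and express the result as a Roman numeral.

DCXVII = 617
CCCLXXIX = 379
617 - 379 = 238

CCXXXVIII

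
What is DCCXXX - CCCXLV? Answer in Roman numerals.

DCCXXX = 730
CCCXLV = 345
730 - 345 = 385

CCCLXXXV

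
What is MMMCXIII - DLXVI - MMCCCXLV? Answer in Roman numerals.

MMMCXIII = 3113, DLXVI = 566, MMCCCXLV = 2345
3113 - 566 = 2547
2547 - 2345 = 202

CCII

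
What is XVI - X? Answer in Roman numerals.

XVI = 16
X = 10
16 - 10 = 6

VI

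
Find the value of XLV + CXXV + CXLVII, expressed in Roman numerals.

XLV = 45, CXXV = 125, CXLVII = 147
45 + 125 = 170
170 + 147 = 317

CCCXVII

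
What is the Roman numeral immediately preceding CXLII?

CXLII = 142; previous is 141

CXLI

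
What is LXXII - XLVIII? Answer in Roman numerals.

LXXII = 72
XLVIII = 48
72 - 48 = 24

XXIV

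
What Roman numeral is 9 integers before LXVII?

LXVII = 67
67 - 9 = 58

LVIII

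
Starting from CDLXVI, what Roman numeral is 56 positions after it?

CDLXVI = 466
466 + 56 = 522

DXXII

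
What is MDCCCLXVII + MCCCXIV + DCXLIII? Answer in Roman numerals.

MDCCCLXVII = 1867, MCCCXIV = 1314, DCXLIII = 643
1867 + 1314 = 3181
3181 + 643 = 3824

MMMDCCCXXIV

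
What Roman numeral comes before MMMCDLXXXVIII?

MMMCDLXXXVIII = 3488; previous is 3487

MMMCDLXXXVII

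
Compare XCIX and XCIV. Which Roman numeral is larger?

XCIX = 99
XCIV = 94
99 is larger

XCIX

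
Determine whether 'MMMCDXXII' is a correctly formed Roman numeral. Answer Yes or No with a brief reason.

'MMMCDXXII': Check the rules: uses only the symbols I, V, X, L, C, D, M; no symbol is repeated more than three times in a row; V, L and D each appear at most once; the only place a smaller symbol precedes a larger one is the allowed subtractive pair CD, the symbol right after such a pair (if any) is smaller than the pair's first symbol, and otherwise the values never increase from left to right. Value: M (1000) + M (1000) + M (1000) + CD (400) + X (10) + X (10) + I (1) + I (1) = 3422. So it is a valid standard Roman numeral.

Yes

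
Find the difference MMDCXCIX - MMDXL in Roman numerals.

MMDCXCIX = 2699
MMDXL = 2540
2699 - 2540 = 159

CLIX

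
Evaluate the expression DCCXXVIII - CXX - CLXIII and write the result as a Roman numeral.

DCCXXVIII = 728, CXX = 120, CLXIII = 163
728 - 120 = 608
608 - 163 = 445

CDXLV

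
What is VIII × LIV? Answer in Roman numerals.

VIII = 8
LIV = 54
8 × 54 = 432

CDXXXII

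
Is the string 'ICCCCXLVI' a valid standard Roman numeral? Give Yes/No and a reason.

'ICCCCXLVI': More than 3 consecutive C's

No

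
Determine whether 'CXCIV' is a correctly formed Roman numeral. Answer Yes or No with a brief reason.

'CXCIV': Check the rules: uses only the symbols I, V, X, L, C, D, M; no symbol is repeated more than three times in a row; V, L and D each appear at most once; the only places a smaller symbol precedes a larger one are the allowed subtractive pairs XC, IV, the symbol right after such a pair (if any) is smaller than the pair's first symbol, and otherwise the values never increase from left to right. Value: C (100) + XC (90) + IV (4) = 194. So it is a valid standard Roman numeral.

Yes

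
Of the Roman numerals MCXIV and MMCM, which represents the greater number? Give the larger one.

MCXIV = 1114
MMCM = 2900
2900 is larger

MMCM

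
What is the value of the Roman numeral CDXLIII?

CDXLIII: CD=400, XL=40, I=1, I=1, I=1
400 + 40 + 1 + 1 + 1 = 443

443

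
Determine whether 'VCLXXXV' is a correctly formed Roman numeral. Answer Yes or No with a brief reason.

'VCLXXXV': V should not appear more than once

No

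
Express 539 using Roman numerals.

Convert 539 to Roman numerals:
  539 contains 1×500 (D)
  39 contains 3×10 (XXX)
  9 contains 1×9 (IX)

DXXXIX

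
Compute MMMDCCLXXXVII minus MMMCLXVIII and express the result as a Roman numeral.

MMMDCCLXXXVII = 3787
MMMCLXVIII = 3168
3787 - 3168 = 619

DCXIX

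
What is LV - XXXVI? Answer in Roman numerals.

LV = 55
XXXVI = 36
55 - 36 = 19

XIX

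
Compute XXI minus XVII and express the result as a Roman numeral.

XXI = 21
XVII = 17
21 - 17 = 4

IV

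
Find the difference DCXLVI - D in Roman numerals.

DCXLVI = 646
D = 500
646 - 500 = 146

CXLVI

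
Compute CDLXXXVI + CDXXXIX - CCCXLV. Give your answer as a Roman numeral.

CDLXXXVI = 486, CDXXXIX = 439, CCCXLV = 345
486 + 439 = 925
925 - 345 = 580

DLXXX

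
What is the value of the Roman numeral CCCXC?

CCCXC: C=100, C=100, C=100, XC=90
100 + 100 + 100 + 90 = 390

390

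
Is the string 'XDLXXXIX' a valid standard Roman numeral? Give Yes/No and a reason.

'XDLXXXIX': Invalid subtractive combination: XD

No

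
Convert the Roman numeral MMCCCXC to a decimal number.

MMCCCXC: M=1000, M=1000, C=100, C=100, C=100, XC=90
1000 + 1000 + 100 + 100 + 100 + 90 = 2390

2390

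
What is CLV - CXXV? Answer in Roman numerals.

CLV = 155
CXXV = 125
155 - 125 = 30

XXX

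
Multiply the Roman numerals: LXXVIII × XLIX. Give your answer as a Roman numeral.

LXXVIII = 78
XLIX = 49
78 × 49 = 3822

MMMDCCCXXII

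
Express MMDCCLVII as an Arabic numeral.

MMDCCLVII: M=1000, M=1000, D=500, C=100, C=100, L=50, V=5, I=1, I=1
1000 + 1000 + 500 + 100 + 100 + 50 + 5 + 1 + 1 = 2757

2757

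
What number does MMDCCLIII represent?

MMDCCLIII: M=1000, M=1000, D=500, C=100, C=100, L=50, I=1, I=1, I=1
1000 + 1000 + 500 + 100 + 100 + 50 + 1 + 1 + 1 = 2753

2753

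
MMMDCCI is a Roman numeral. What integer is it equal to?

MMMDCCI: M=1000, M=1000, M=1000, D=500, C=100, C=100, I=1
1000 + 1000 + 1000 + 500 + 100 + 100 + 1 = 3701

3701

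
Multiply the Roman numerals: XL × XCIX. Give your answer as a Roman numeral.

XL = 40
XCIX = 99
40 × 99 = 3960

MMMCMLX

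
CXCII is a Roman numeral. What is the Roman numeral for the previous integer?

CXCII = 192; previous is 191

CXCI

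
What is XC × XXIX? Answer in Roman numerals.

XC = 90
XXIX = 29
90 × 29 = 2610

MMDCX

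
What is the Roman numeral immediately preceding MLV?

MLV = 1055, so the previous integer is 1055 - 1 = 1054

MLIV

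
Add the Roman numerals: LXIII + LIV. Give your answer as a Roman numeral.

LXIII = 63
LIV = 54
63 + 54 = 117

CXVII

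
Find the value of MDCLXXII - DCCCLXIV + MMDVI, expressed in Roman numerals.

MDCLXXII = 1672, DCCCLXIV = 864, MMDVI = 2506
1672 - 864 = 808
808 + 2506 = 3314

MMMCCCXIV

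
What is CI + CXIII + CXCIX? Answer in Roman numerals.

CI = 101, CXIII = 113, CXCIX = 199
101 + 113 = 214
214 + 199 = 413

CDXIII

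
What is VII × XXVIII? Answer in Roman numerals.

VII = 7
XXVIII = 28
7 × 28 = 196

CXCVI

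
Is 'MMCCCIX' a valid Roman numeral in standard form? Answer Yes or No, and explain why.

'MMCCCIX': Check the rules: uses only the symbols I, V, X, L, C, D, M; no symbol is repeated more than three times in a row; V, L and D each appear at most once; the only place a smaller symbol precedes a larger one is the allowed subtractive pair IX, the symbol right after such a pair (if any) is smaller than the pair's first symbol, and otherwise the values never increase from left to right. Value: M (1000) + M (1000) + C (100) + C (100) + C (100) + IX (9) = 2309. So it is a valid standard Roman numeral.

Yes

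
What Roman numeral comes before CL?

CL = 150, so the previous integer is 150 - 1 = 149

CXLIX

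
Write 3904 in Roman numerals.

Convert 3904 to Roman numerals:
  3904 contains 3×1000 (MMM)
  904 contains 1×900 (CM)
  4 contains 1×4 (IV)

MMMCMIV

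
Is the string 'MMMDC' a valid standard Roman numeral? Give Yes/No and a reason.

'MMMDC': Check the rules: uses only the symbols I, V, X, L, C, D, M; no symbol is repeated more than three times in a row; V, L and D each appear at most once; no smaller symbol precedes a larger one (values never increase from left to right). Value: M (1000) + M (1000) + M (1000) + D (500) + C (100) = 3600. So it is a valid standard Roman numeral.

Yes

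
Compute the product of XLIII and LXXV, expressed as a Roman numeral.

XLIII = 43
LXXV = 75
43 × 75 = 3225

MMMCCXXV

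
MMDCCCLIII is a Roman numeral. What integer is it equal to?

MMDCCCLIII: M=1000, M=1000, D=500, C=100, C=100, C=100, L=50, I=1, I=1, I=1
1000 + 1000 + 500 + 100 + 100 + 100 + 50 + 1 + 1 + 1 = 2853

2853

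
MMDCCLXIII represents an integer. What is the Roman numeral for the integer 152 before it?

MMDCCLXIII = 2763
2763 - 152 = 2611

MMDCXI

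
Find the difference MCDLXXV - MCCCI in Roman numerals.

MCDLXXV = 1475
MCCCI = 1301
1475 - 1301 = 174

CLXXIV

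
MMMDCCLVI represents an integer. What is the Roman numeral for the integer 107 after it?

MMMDCCLVI = 3756
3756 + 107 = 3863

MMMDCCCLXIII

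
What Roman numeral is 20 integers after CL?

CL = 150
150 + 20 = 170

CLXX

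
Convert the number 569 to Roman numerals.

Convert 569 to Roman numerals:
  569 contains 1×500 (D)
  69 contains 1×50 (L)
  19 contains 1×10 (X)
  9 contains 1×9 (IX)

DLXIX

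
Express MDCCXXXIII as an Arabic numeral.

MDCCXXXIII: M=1000, D=500, C=100, C=100, X=10, X=10, X=10, I=1, I=1, I=1
1000 + 500 + 100 + 100 + 10 + 10 + 10 + 1 + 1 + 1 = 1733

1733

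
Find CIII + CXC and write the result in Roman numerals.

CIII = 103
CXC = 190
103 + 190 = 293

CCXCIII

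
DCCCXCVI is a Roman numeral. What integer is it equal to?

DCCCXCVI: D=500, C=100, C=100, C=100, XC=90, V=5, I=1
500 + 100 + 100 + 100 + 90 + 5 + 1 = 896

896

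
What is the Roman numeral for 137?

Convert 137 to Roman numerals:
  137 contains 1×100 (C)
  37 contains 3×10 (XXX)
  7 contains 1×5 (V)
  2 contains 2×1 (II)

CXXXVII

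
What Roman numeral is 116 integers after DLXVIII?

DLXVIII = 568
568 + 116 = 684

DCLXXXIV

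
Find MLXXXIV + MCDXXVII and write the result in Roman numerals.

MLXXXIV = 1084
MCDXXVII = 1427
1084 + 1427 = 2511

MMDXI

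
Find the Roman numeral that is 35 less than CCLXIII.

CCLXIII = 263
263 - 35 = 228

CCXXVIII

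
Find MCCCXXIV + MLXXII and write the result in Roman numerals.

MCCCXXIV = 1324
MLXXII = 1072
1324 + 1072 = 2396

MMCCCXCVI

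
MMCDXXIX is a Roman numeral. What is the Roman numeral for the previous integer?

MMCDXXIX = 2429, so the previous integer is 2429 - 1 = 2428

MMCDXXVIII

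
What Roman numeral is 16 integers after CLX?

CLX = 160
160 + 16 = 176

CLXXVI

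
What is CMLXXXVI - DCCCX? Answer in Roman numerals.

CMLXXXVI = 986
DCCCX = 810
986 - 810 = 176

CLXXVI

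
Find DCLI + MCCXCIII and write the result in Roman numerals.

DCLI = 651
MCCXCIII = 1293
651 + 1293 = 1944

MCMXLIV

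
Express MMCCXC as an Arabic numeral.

MMCCXC: M=1000, M=1000, C=100, C=100, XC=90
1000 + 1000 + 100 + 100 + 90 = 2290

2290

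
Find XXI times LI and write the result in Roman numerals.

XXI = 21
LI = 51
21 × 51 = 1071

MLXXI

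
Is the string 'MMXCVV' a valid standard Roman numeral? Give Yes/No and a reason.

'MMXCVV': V should not appear more than once

No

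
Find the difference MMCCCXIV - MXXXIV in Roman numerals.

MMCCCXIV = 2314
MXXXIV = 1034
2314 - 1034 = 1280

MCCLXXX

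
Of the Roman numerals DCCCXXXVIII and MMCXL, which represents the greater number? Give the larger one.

DCCCXXXVIII = 838
MMCXL = 2140
2140 is larger

MMCXL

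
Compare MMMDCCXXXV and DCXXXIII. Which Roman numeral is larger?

MMMDCCXXXV = 3735
DCXXXIII = 633
3735 is larger

MMMDCCXXXV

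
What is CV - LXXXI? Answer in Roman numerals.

CV = 105
LXXXI = 81
105 - 81 = 24

XXIV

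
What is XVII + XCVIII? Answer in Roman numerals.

XVII = 17
XCVIII = 98
17 + 98 = 115

CXV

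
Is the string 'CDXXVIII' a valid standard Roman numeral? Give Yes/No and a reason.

'CDXXVIII': Check the rules: uses only the symbols I, V, X, L, C, D, M; no symbol is repeated more than three times in a row; V, L and D each appear at most once; the only place a smaller symbol precedes a larger one is the allowed subtractive pair CD, the symbol right after such a pair (if any) is smaller than the pair's first symbol, and otherwise the values never increase from left to right. Value: CD (400) + X (10) + X (10) + V (5) + I (1) + I (1) + I (1) = 428. So it is a valid standard Roman numeral.

Yes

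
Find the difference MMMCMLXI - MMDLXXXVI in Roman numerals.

MMMCMLXI = 3961
MMDLXXXVI = 2586
3961 - 2586 = 1375

MCCCLXXV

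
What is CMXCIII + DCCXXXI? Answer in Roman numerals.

CMXCIII = 993
DCCXXXI = 731
993 + 731 = 1724

MDCCXXIV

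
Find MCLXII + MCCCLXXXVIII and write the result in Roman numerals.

MCLXII = 1162
MCCCLXXXVIII = 1388
1162 + 1388 = 2550

MMDL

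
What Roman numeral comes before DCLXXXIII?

DCLXXXIII = 683, so the previous integer is 683 - 1 = 682

DCLXXXII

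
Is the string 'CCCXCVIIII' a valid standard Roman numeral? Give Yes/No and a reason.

'CCCXCVIIII': More than 3 consecutive I's

No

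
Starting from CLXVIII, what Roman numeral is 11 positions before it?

CLXVIII = 168
168 - 11 = 157

CLVII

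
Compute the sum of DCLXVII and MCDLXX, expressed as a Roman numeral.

DCLXVII = 667
MCDLXX = 1470
667 + 1470 = 2137

MMCXXXVII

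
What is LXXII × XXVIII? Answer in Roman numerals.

LXXII = 72
XXVIII = 28
72 × 28 = 2016

MMXVI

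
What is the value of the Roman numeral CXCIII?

CXCIII: C=100, XC=90, I=1, I=1, I=1
100 + 90 + 1 + 1 + 1 = 193

193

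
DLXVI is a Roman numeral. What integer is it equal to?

DLXVI: D=500, L=50, X=10, V=5, I=1
500 + 50 + 10 + 5 + 1 = 566

566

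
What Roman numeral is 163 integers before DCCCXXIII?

DCCCXXIII = 823
823 - 163 = 660

DCLX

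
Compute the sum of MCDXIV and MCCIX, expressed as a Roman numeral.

MCDXIV = 1414
MCCIX = 1209
1414 + 1209 = 2623

MMDCXXIII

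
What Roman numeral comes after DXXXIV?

DXXXIV = 534; next is 535

DXXXV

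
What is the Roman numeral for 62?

Convert 62 to Roman numerals:
  62 contains 1×50 (L)
  12 contains 1×10 (X)
  2 contains 2×1 (II)

LXII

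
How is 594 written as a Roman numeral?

Convert 594 to Roman numerals:
  594 contains 1×500 (D)
  94 contains 1×90 (XC)
  4 contains 1×4 (IV)

DXCIV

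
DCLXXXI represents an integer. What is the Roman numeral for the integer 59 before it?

DCLXXXI = 681
681 - 59 = 622

DCXXII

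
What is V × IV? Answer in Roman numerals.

V = 5
IV = 4
5 × 4 = 20

XX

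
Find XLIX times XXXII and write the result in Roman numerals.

XLIX = 49
XXXII = 32
49 × 32 = 1568

MDLXVIII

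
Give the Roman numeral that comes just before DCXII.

DCXII = 612, so the previous integer is 612 - 1 = 611

DCXI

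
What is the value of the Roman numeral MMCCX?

MMCCX: M=1000, M=1000, C=100, C=100, X=10
1000 + 1000 + 100 + 100 + 10 = 2210

2210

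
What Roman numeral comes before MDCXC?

MDCXC = 1690, so the previous integer is 1690 - 1 = 1689

MDCLXXXIX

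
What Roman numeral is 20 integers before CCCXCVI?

CCCXCVI = 396
396 - 20 = 376

CCCLXXVI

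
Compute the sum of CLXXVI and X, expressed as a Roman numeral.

CLXXVI = 176
X = 10
176 + 10 = 186

CLXXXVI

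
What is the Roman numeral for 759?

Convert 759 to Roman numerals:
  759 contains 1×500 (D)
  259 contains 2×100 (CC)
  59 contains 1×50 (L)
  9 contains 1×9 (IX)

DCCLIX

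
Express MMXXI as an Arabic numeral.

MMXXI: M=1000, M=1000, X=10, X=10, I=1
1000 + 1000 + 10 + 10 + 1 = 2021

2021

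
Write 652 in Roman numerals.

Convert 652 to Roman numerals:
  652 contains 1×500 (D)
  152 contains 1×100 (C)
  52 contains 1×50 (L)
  2 contains 2×1 (II)

DCLII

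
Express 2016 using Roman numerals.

Convert 2016 to Roman numerals:
  2016 contains 2×1000 (MM)
  16 contains 1×10 (X)
  6 contains 1×5 (V)
  1 contains 1×1 (I)

MMXVI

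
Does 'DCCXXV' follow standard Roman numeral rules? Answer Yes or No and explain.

'DCCXXV': Check the rules: uses only the symbols I, V, X, L, C, D, M; no symbol is repeated more than three times in a row; V, L and D each appear at most once; no smaller symbol precedes a larger one (values never increase from left to right). Value: D (500) + C (100) + C (100) + X (10) + X (10) + V (5) = 725. So it is a valid standard Roman numeral.

Yes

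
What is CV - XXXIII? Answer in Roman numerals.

CV = 105
XXXIII = 33
105 - 33 = 72

LXXII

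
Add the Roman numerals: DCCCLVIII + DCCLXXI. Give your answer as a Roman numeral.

DCCCLVIII = 858
DCCLXXI = 771
858 + 771 = 1629

MDCXXIX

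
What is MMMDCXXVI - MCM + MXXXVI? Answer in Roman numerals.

MMMDCXXVI = 3626, MCM = 1900, MXXXVI = 1036
3626 - 1900 = 1726
1726 + 1036 = 2762

MMDCCLXII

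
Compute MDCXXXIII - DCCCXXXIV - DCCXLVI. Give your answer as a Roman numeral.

MDCXXXIII = 1633, DCCCXXXIV = 834, DCCXLVI = 746
1633 - 834 = 799
799 - 746 = 53

LIII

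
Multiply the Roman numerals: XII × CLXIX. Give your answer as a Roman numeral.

XII = 12
CLXIX = 169
12 × 169 = 2028

MMXXVIII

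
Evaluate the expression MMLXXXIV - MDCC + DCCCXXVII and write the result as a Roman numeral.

MMLXXXIV = 2084, MDCC = 1700, DCCCXXVII = 827
2084 - 1700 = 384
384 + 827 = 1211

MCCXI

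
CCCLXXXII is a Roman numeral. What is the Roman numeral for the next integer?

CCCLXXXII = 382, so the next integer is 382 + 1 = 383

CCCLXXXIII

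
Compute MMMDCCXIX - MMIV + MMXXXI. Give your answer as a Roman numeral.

MMMDCCXIX = 3719, MMIV = 2004, MMXXXI = 2031
3719 - 2004 = 1715
1715 + 2031 = 3746

MMMDCCXLVI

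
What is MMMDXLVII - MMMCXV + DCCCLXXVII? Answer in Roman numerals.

MMMDXLVII = 3547, MMMCXV = 3115, DCCCLXXVII = 877
3547 - 3115 = 432
432 + 877 = 1309

MCCCIX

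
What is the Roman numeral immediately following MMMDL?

MMMDL = 3550; next is 3551

MMMDLI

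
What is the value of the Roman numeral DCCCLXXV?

DCCCLXXV: D=500, C=100, C=100, C=100, L=50, X=10, X=10, V=5
500 + 100 + 100 + 100 + 50 + 10 + 10 + 5 = 875

875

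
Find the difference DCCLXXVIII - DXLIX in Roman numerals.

DCCLXXVIII = 778
DXLIX = 549
778 - 549 = 229

CCXXIX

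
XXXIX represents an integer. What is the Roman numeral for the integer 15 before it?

XXXIX = 39
39 - 15 = 24

XXIV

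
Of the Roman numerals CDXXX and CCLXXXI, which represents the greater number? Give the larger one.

CDXXX = 430
CCLXXXI = 281
430 is larger

CDXXX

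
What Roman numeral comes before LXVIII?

LXVIII = 68, so the previous integer is 68 - 1 = 67

LXVII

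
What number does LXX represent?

LXX: L=50, X=10, X=10
50 + 10 + 10 = 70

70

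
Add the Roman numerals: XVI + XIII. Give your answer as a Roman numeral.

XVI = 16
XIII = 13
16 + 13 = 29

XXIX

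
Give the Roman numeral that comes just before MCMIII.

MCMIII = 1903; previous is 1902

MCMII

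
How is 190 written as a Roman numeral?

Convert 190 to Roman numerals:
  190 contains 1×100 (C)
  90 contains 1×90 (XC)

CXC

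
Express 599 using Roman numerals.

Convert 599 to Roman numerals:
  599 contains 1×500 (D)
  99 contains 1×90 (XC)
  9 contains 1×9 (IX)

DXCIX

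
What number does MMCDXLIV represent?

MMCDXLIV: M=1000, M=1000, CD=400, XL=40, IV=4
1000 + 1000 + 400 + 40 + 4 = 2444

2444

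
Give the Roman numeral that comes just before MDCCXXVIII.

MDCCXXVIII = 1728; previous is 1727

MDCCXXVII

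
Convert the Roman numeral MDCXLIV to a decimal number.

MDCXLIV: M=1000, D=500, C=100, XL=40, IV=4
1000 + 500 + 100 + 40 + 4 = 1644

1644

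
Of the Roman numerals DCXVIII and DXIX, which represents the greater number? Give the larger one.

DCXVIII = 618
DXIX = 519
618 is larger

DCXVIII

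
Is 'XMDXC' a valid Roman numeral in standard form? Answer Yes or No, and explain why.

'XMDXC': Invalid subtractive combination: XM

No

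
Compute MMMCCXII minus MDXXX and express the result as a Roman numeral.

MMMCCXII = 3212
MDXXX = 1530
3212 - 1530 = 1682

MDCLXXXII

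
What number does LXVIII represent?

LXVIII: L=50, X=10, V=5, I=1, I=1, I=1
50 + 10 + 5 + 1 + 1 + 1 = 68

68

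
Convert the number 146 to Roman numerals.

Convert 146 to Roman numerals:
  146 contains 1×100 (C)
  46 contains 1×40 (XL)
  6 contains 1×5 (V)
  1 contains 1×1 (I)

CXLVI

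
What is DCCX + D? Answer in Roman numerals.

DCCX = 710
D = 500
710 + 500 = 1210

MCCX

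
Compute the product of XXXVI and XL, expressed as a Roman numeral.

XXXVI = 36
XL = 40
36 × 40 = 1440

MCDXL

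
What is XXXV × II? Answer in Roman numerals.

XXXV = 35
II = 2
35 × 2 = 70

LXX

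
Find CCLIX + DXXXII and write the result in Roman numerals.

CCLIX = 259
DXXXII = 532
259 + 532 = 791

DCCXCI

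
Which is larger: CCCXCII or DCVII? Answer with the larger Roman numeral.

CCCXCII = 392
DCVII = 607
607 is larger

DCVII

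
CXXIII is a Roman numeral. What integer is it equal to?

CXXIII: C=100, X=10, X=10, I=1, I=1, I=1
100 + 10 + 10 + 1 + 1 + 1 = 123

123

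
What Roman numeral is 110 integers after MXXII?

MXXII = 1022
1022 + 110 = 1132

MCXXXII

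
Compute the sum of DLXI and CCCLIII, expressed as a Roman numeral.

DLXI = 561
CCCLIII = 353
561 + 353 = 914

CMXIV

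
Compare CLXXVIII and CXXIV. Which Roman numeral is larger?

CLXXVIII = 178
CXXIV = 124
178 is larger

CLXXVIII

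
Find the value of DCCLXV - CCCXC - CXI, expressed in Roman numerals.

DCCLXV = 765, CCCXC = 390, CXI = 111
765 - 390 = 375
375 - 111 = 264

CCLXIV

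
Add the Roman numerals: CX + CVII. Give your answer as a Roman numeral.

CX = 110
CVII = 107
110 + 107 = 217

CCXVII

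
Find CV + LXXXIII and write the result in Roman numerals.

CV = 105
LXXXIII = 83
105 + 83 = 188

CLXXXVIII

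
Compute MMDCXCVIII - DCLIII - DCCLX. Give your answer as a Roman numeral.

MMDCXCVIII = 2698, DCLIII = 653, DCCLX = 760
2698 - 653 = 2045
2045 - 760 = 1285

MCCLXXXV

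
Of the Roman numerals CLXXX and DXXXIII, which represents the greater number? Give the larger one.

CLXXX = 180
DXXXIII = 533
533 is larger

DXXXIII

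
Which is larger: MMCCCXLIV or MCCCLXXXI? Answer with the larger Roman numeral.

MMCCCXLIV = 2344
MCCCLXXXI = 1381
2344 is larger

MMCCCXLIV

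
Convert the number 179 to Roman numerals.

Convert 179 to Roman numerals:
  179 contains 1×100 (C)
  79 contains 1×50 (L)
  29 contains 2×10 (XX)
  9 contains 1×9 (IX)

CLXXIX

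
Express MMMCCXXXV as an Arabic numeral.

MMMCCXXXV: M=1000, M=1000, M=1000, C=100, C=100, X=10, X=10, X=10, V=5
1000 + 1000 + 1000 + 100 + 100 + 10 + 10 + 10 + 5 = 3235

3235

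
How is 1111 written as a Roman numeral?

Convert 1111 to Roman numerals:
  1111 contains 1×1000 (M)
  111 contains 1×100 (C)
  11 contains 1×10 (X)
  1 contains 1×1 (I)

MCXI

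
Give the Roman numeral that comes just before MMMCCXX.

MMMCCXX = 3220; previous is 3219

MMMCCXIX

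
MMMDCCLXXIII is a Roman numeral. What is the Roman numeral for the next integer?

MMMDCCLXXIII = 3773; next is 3774

MMMDCCLXXIV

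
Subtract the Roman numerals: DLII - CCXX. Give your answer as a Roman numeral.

DLII = 552
CCXX = 220
552 - 220 = 332

CCCXXXII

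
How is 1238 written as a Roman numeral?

Convert 1238 to Roman numerals:
  1238 contains 1×1000 (M)
  238 contains 2×100 (CC)
  38 contains 3×10 (XXX)
  8 contains 1×5 (V)
  3 contains 3×1 (III)

MCCXXXVIII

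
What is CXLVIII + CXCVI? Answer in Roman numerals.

CXLVIII = 148
CXCVI = 196
148 + 196 = 344

CCCXLIV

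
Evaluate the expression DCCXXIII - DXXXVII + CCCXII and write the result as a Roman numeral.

DCCXXIII = 723, DXXXVII = 537, CCCXII = 312
723 - 537 = 186
186 + 312 = 498

CDXCVIII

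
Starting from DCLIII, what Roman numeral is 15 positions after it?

DCLIII = 653
653 + 15 = 668

DCLXVIII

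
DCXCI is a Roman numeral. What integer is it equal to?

DCXCI: D=500, C=100, XC=90, I=1
500 + 100 + 90 + 1 = 691

691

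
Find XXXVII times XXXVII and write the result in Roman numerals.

XXXVII = 37
XXXVII = 37
37 × 37 = 1369

MCCCLXIX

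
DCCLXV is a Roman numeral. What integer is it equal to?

DCCLXV: D=500, C=100, C=100, L=50, X=10, V=5
500 + 100 + 100 + 50 + 10 + 5 = 765

765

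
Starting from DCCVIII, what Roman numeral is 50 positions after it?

DCCVIII = 708
708 + 50 = 758

DCCLVIII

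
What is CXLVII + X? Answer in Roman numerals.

CXLVII = 147
X = 10
147 + 10 = 157

CLVII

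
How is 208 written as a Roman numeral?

Convert 208 to Roman numerals:
  208 contains 2×100 (CC)
  8 contains 1×5 (V)
  3 contains 3×1 (III)

CCVIII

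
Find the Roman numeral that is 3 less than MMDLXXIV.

MMDLXXIV = 2574
2574 - 3 = 2571

MMDLXXI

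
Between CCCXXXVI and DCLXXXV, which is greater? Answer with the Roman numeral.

CCCXXXVI = 336
DCLXXXV = 685
685 is larger

DCLXXXV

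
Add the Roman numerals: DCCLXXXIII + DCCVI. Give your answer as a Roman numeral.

DCCLXXXIII = 783
DCCVI = 706
783 + 706 = 1489

MCDLXXXIX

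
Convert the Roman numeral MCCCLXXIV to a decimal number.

MCCCLXXIV: M=1000, C=100, C=100, C=100, L=50, X=10, X=10, IV=4
1000 + 100 + 100 + 100 + 50 + 10 + 10 + 4 = 1374

1374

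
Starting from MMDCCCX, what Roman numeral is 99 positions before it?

MMDCCCX = 2810
2810 - 99 = 2711

MMDCCXI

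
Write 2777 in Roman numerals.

Convert 2777 to Roman numerals:
  2777 contains 2×1000 (MM)
  777 contains 1×500 (D)
  277 contains 2×100 (CC)
  77 contains 1×50 (L)
  27 contains 2×10 (XX)
  7 contains 1×5 (V)
  2 contains 2×1 (II)

MMDCCLXXVII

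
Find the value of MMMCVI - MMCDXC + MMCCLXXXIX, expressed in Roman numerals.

MMMCVI = 3106, MMCDXC = 2490, MMCCLXXXIX = 2289
3106 - 2490 = 616
616 + 2289 = 2905

MMCMV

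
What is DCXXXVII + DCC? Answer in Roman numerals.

DCXXXVII = 637
DCC = 700
637 + 700 = 1337

MCCCXXXVII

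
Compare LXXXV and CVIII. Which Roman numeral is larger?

LXXXV = 85
CVIII = 108
108 is larger

CVIII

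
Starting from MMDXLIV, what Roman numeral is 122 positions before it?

MMDXLIV = 2544
2544 - 122 = 2422

MMCDXXII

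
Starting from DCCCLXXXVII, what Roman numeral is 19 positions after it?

DCCCLXXXVII = 887
887 + 19 = 906

CMVI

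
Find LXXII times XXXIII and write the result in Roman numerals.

LXXII = 72
XXXIII = 33
72 × 33 = 2376

MMCCCLXXVI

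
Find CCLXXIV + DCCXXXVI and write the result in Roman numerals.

CCLXXIV = 274
DCCXXXVI = 736
274 + 736 = 1010

MX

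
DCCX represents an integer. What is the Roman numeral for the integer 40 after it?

DCCX = 710
710 + 40 = 750

DCCL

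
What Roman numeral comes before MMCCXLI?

MMCCXLI = 2241, so the previous integer is 2241 - 1 = 2240

MMCCXL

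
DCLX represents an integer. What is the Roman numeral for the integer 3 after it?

DCLX = 660
660 + 3 = 663

DCLXIII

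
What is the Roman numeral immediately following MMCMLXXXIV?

MMCMLXXXIV = 2984, so the next integer is 2984 + 1 = 2985

MMCMLXXXV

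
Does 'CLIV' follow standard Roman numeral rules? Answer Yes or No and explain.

'CLIV': Check the rules: uses only the symbols I, V, X, L, C, D, M; no symbol is repeated more than three times in a row; V, L and D each appear at most once; the only place a smaller symbol precedes a larger one is the allowed subtractive pair IV, the symbol right after such a pair (if any) is smaller than the pair's first symbol, and otherwise the values never increase from left to right. Value: C (100) + L (50) + IV (4) = 154. So it is a valid standard Roman numeral.

Yes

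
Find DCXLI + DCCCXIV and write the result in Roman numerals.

DCXLI = 641
DCCCXIV = 814
641 + 814 = 1455

MCDLV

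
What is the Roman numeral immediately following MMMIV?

MMMIV = 3004; next is 3005

MMMV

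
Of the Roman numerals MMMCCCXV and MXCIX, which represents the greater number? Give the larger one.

MMMCCCXV = 3315
MXCIX = 1099
3315 is larger

MMMCCCXV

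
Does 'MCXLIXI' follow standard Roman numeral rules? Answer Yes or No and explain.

'MCXLIXI': I cannot come right after the subtractive pair IX: once I is subtracted in IX, the next symbol must be smaller than I

No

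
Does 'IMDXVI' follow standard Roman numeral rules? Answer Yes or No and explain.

'IMDXVI': Invalid subtractive combination: IM

No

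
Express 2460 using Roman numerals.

Convert 2460 to Roman numerals:
  2460 contains 2×1000 (MM)
  460 contains 1×400 (CD)
  60 contains 1×50 (L)
  10 contains 1×10 (X)

MMCDLX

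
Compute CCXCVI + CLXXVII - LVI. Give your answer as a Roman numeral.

CCXCVI = 296, CLXXVII = 177, LVI = 56
296 + 177 = 473
473 - 56 = 417

CDXVII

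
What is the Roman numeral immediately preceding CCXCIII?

CCXCIII = 293, so the previous integer is 293 - 1 = 292

CCXCII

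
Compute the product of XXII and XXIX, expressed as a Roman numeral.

XXII = 22
XXIX = 29
22 × 29 = 638

DCXXXVIII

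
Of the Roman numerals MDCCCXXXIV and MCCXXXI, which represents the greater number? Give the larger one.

MDCCCXXXIV = 1834
MCCXXXI = 1231
1834 is larger

MDCCCXXXIV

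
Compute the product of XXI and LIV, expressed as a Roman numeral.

XXI = 21
LIV = 54
21 × 54 = 1134

MCXXXIV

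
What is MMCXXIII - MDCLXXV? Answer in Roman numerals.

MMCXXIII = 2123
MDCLXXV = 1675
2123 - 1675 = 448

CDXLVIII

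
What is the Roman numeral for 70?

Convert 70 to Roman numerals:
  70 contains 1×50 (L)
  20 contains 2×10 (XX)

LXX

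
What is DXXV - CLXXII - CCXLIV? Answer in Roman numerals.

DXXV = 525, CLXXII = 172, CCXLIV = 244
525 - 172 = 353
353 - 244 = 109

CIX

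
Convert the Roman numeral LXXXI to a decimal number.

LXXXI: L=50, X=10, X=10, X=10, I=1
50 + 10 + 10 + 10 + 1 = 81

81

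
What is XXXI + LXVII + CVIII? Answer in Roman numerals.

XXXI = 31, LXVII = 67, CVIII = 108
31 + 67 = 98
98 + 108 = 206

CCVI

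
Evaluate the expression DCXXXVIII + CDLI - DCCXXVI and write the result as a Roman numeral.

DCXXXVIII = 638, CDLI = 451, DCCXXVI = 726
638 + 451 = 1089
1089 - 726 = 363

CCCLXIII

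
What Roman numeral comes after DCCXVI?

DCCXVI = 716, so the next integer is 716 + 1 = 717

DCCXVII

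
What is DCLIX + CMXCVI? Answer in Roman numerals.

DCLIX = 659
CMXCVI = 996
659 + 996 = 1655

MDCLV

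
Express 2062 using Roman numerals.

Convert 2062 to Roman numerals:
  2062 contains 2×1000 (MM)
  62 contains 1×50 (L)
  12 contains 1×10 (X)
  2 contains 2×1 (II)

MMLXII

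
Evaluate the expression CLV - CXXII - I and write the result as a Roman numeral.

CLV = 155, CXXII = 122, I = 1
155 - 122 = 33
33 - 1 = 32

XXXII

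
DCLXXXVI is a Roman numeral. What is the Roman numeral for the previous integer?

DCLXXXVI = 686, so the previous integer is 686 - 1 = 685

DCLXXXV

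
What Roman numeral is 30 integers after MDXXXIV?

MDXXXIV = 1534
1534 + 30 = 1564

MDLXIV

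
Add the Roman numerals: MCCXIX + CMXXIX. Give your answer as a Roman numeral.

MCCXIX = 1219
CMXXIX = 929
1219 + 929 = 2148

MMCXLVIII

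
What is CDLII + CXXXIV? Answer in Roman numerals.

CDLII = 452
CXXXIV = 134
452 + 134 = 586

DLXXXVI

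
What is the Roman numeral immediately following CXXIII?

CXXIII = 123, so the next integer is 123 + 1 = 124

CXXIV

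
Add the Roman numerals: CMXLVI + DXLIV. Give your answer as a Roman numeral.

CMXLVI = 946
DXLIV = 544
946 + 544 = 1490

MCDXC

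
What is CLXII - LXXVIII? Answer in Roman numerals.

CLXII = 162
LXXVIII = 78
162 - 78 = 84

LXXXIV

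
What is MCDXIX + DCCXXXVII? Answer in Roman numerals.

MCDXIX = 1419
DCCXXXVII = 737
1419 + 737 = 2156

MMCLVI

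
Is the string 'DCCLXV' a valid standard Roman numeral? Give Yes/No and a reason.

'DCCLXV': Check the rules: uses only the symbols I, V, X, L, C, D, M; no symbol is repeated more than three times in a row; V, L and D each appear at most once; no smaller symbol precedes a larger one (values never increase from left to right). Value: D (500) + C (100) + C (100) + L (50) + X (10) + V (5) = 765. So it is a valid standard Roman numeral.

Yes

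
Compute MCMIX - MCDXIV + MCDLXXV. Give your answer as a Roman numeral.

MCMIX = 1909, MCDXIV = 1414, MCDLXXV = 1475
1909 - 1414 = 495
495 + 1475 = 1970

MCMLXX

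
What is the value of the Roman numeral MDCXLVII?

MDCXLVII: M=1000, D=500, C=100, XL=40, V=5, I=1, I=1
1000 + 500 + 100 + 40 + 5 + 1 + 1 = 1647

1647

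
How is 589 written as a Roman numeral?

Convert 589 to Roman numerals:
  589 contains 1×500 (D)
  89 contains 1×50 (L)
  39 contains 3×10 (XXX)
  9 contains 1×9 (IX)

DLXXXIX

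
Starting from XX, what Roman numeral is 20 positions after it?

XX = 20
20 + 20 = 40

XL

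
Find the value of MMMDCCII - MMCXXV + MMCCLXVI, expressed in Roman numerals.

MMMDCCII = 3702, MMCXXV = 2125, MMCCLXVI = 2266
3702 - 2125 = 1577
1577 + 2266 = 3843

MMMDCCCXLIII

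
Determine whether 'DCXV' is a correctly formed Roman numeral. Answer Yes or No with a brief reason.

'DCXV': Check the rules: uses only the symbols I, V, X, L, C, D, M; no symbol is repeated more than three times in a row; V, L and D each appear at most once; no smaller symbol precedes a larger one (values never increase from left to right). Value: D (500) + C (100) + X (10) + V (5) = 615. So it is a valid standard Roman numeral.

Yes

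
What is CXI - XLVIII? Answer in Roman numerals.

CXI = 111
XLVIII = 48
111 - 48 = 63

LXIII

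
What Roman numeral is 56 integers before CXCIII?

CXCIII = 193
193 - 56 = 137

CXXXVII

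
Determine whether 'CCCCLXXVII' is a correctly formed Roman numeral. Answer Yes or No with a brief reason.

'CCCCLXXVII': More than 3 consecutive C's

No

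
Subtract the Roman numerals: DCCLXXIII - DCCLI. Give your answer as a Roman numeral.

DCCLXXIII = 773
DCCLI = 751
773 - 751 = 22

XXII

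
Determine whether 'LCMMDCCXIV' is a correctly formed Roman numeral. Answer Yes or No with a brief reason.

'LCMMDCCXIV': Invalid subtractive combination: LC

No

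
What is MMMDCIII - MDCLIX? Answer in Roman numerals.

MMMDCIII = 3603
MDCLIX = 1659
3603 - 1659 = 1944

MCMXLIV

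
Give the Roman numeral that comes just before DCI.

DCI = 601, so the previous integer is 601 - 1 = 600

DC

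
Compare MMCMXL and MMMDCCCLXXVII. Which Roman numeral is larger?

MMCMXL = 2940
MMMDCCCLXXVII = 3877
3877 is larger

MMMDCCCLXXVII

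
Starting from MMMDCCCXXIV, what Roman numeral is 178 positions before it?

MMMDCCCXXIV = 3824
3824 - 178 = 3646

MMMDCXLVI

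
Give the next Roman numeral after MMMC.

MMMC = 3100; next is 3101

MMMCI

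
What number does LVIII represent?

LVIII: L=50, V=5, I=1, I=1, I=1
50 + 5 + 1 + 1 + 1 = 58

58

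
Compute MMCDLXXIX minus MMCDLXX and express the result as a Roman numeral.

MMCDLXXIX = 2479
MMCDLXX = 2470
2479 - 2470 = 9

IX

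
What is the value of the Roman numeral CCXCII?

CCXCII: C=100, C=100, XC=90, I=1, I=1
100 + 100 + 90 + 1 + 1 = 292

292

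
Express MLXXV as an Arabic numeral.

MLXXV: M=1000, L=50, X=10, X=10, V=5
1000 + 50 + 10 + 10 + 5 = 1075

1075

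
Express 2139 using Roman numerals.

Convert 2139 to Roman numerals:
  2139 contains 2×1000 (MM)
  139 contains 1×100 (C)
  39 contains 3×10 (XXX)
  9 contains 1×9 (IX)

MMCXXXIX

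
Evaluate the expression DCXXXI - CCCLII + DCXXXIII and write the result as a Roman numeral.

DCXXXI = 631, CCCLII = 352, DCXXXIII = 633
631 - 352 = 279
279 + 633 = 912

CMXII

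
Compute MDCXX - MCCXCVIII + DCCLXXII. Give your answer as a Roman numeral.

MDCXX = 1620, MCCXCVIII = 1298, DCCLXXII = 772
1620 - 1298 = 322
322 + 772 = 1094

MXCIV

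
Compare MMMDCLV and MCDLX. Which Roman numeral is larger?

MMMDCLV = 3655
MCDLX = 1460
3655 is larger

MMMDCLV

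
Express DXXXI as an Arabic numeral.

DXXXI: D=500, X=10, X=10, X=10, I=1
500 + 10 + 10 + 10 + 1 = 531

531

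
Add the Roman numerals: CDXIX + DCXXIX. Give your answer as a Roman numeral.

CDXIX = 419
DCXXIX = 629
419 + 629 = 1048

MXLVIII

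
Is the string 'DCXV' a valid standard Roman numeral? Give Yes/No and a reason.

'DCXV': Check the rules: uses only the symbols I, V, X, L, C, D, M; no symbol is repeated more than three times in a row; V, L and D each appear at most once; no smaller symbol precedes a larger one (values never increase from left to right). Value: D (500) + C (100) + X (10) + V (5) = 615. So it is a valid standard Roman numeral.

Yes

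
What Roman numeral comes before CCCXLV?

CCCXLV = 345, so the previous integer is 345 - 1 = 344

CCCXLIV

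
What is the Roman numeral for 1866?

Convert 1866 to Roman numerals:
  1866 contains 1×1000 (M)
  866 contains 1×500 (D)
  366 contains 3×100 (CCC)
  66 contains 1×50 (L)
  16 contains 1×10 (X)
  6 contains 1×5 (V)
  1 contains 1×1 (I)

MDCCCLXVI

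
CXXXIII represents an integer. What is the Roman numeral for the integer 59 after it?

CXXXIII = 133
133 + 59 = 192

CXCII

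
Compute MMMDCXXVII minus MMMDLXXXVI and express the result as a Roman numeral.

MMMDCXXVII = 3627
MMMDLXXXVI = 3586
3627 - 3586 = 41

XLI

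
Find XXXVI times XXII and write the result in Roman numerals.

XXXVI = 36
XXII = 22
36 × 22 = 792

DCCXCII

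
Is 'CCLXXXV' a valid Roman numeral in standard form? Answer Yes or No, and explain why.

'CCLXXXV': Check the rules: uses only the symbols I, V, X, L, C, D, M; no symbol is repeated more than three times in a row; V, L and D each appear at most once; no smaller symbol precedes a larger one (values never increase from left to right). Value: C (100) + C (100) + L (50) + X (10) + X (10) + X (10) + V (5) = 285. So it is a valid standard Roman numeral.

Yes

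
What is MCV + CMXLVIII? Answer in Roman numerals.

MCV = 1105
CMXLVIII = 948
1105 + 948 = 2053

MMLIII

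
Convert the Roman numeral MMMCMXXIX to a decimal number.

MMMCMXXIX: M=1000, M=1000, M=1000, CM=900, X=10, X=10, IX=9
1000 + 1000 + 1000 + 900 + 10 + 10 + 9 = 3929

3929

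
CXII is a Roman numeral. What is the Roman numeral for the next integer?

CXII = 112, so the next integer is 112 + 1 = 113

CXIII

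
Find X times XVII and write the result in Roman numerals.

X = 10
XVII = 17
10 × 17 = 170

CLXX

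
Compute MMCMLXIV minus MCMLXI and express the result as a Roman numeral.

MMCMLXIV = 2964
MCMLXI = 1961
2964 - 1961 = 1003

MIII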